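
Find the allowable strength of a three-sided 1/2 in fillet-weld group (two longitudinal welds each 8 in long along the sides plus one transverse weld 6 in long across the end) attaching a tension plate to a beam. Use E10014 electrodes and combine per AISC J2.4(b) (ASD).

E100XX → F_EXX = 100 ksi.
t_e = 0.707 × 0.5 = 0.3535 in.
R_nwl = 0.6 × 100 × 0.3535 × 16 = 339.4 kip (longitudinal, 2 welds).
R_nwt = 0.6 × 100 × 0.3535 × 6 = 127.3 kip (transverse, base value).
(i) R_nwl + R_nwt = 466.6 kip; (ii) 0.85 R_nwl + 1.5 R_nwt = 479.3 kip.
R_n = max = 479.3 kip [governs: (ii)]; R_n/Ω = 239.7 kip.

R_n/Ω ≈ 240 kip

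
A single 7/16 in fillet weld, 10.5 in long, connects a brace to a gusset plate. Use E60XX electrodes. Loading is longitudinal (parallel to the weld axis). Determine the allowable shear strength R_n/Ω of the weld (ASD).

R_n/Ω ≈ 58.5 kips

E60XX → F_EXX = 60 ksi.
Effective throat t_e = 0.707 × 0.4375 = 0.3093 in.
Total length L = 10.5 in; A_we = 0.3093 × 10.5 = 3.248 in².
F_nw = 0.6 F_EXX = 0.6 × 60 = 36 ksi.
R_n = 36 × 3.248 = 116.9 kips; R_n/Ω = 116.9/2.0 = 58.46 kips.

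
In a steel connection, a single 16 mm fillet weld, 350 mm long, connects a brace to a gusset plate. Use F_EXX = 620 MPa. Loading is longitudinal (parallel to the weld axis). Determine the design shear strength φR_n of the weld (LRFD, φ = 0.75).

Effective throat t_e = 0.707 × 16 = 11.31 mm.
Total length L = 350 mm; A_we = 11.31 × 350 = 3959 mm².
F_nw = 0.6 F_EXX = 0.6 × 620 = 372 MPa.
φR_n = 0.75 × 372 × 3959 × 10⁻³ = 1105 kN.

φR_n ≈ 1100 kN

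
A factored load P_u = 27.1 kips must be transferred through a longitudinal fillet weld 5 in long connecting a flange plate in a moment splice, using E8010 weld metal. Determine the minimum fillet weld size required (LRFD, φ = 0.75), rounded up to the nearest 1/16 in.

w = 1/4 in

E80XX → F_EXX = 80 ksi.
Total weld length L = 5 in.
Required throat t_e = P_u / (φ × 0.6 F_EXX × L) = 27.1 / (0.75 × 0.6 × 80 × 5) = 0.1506 in.
Required leg w = t_e / 0.707 = 0.2129 in → use 1/4 in.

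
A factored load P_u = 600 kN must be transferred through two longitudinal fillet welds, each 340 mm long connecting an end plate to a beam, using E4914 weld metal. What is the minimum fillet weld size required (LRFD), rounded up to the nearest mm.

E49XX → F_EXX = 490 MPa.
Total weld length L = 680 mm.
Required throat t_e = P_u / (φ × 0.6 F_EXX × L) = 600 / (0.75 × 0.6 × 490 × 680 × 10⁻³) = 4.002 mm.
Required leg w = t_e / 0.707 = 5.66 mm → use 6 mm.

w = 6 mm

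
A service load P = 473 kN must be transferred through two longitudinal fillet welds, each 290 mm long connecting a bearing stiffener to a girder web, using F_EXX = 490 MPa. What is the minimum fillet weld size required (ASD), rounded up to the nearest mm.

Total weld length L = 580 mm.
Required throat t_e = P × Ω / (0.6 F_EXX × L) = 473 × 2.0 / (0.6 × 490 × 580 × 10⁻³) = 5.548 mm.
Required leg w = t_e / 0.707 = 7.847 mm → use 8 mm.

w = 8 mm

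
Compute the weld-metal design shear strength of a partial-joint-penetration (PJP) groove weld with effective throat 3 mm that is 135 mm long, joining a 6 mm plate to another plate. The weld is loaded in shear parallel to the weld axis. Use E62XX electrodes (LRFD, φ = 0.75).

E62XX → F_EXX = 620 MPa.
Effective throat (given) t_e = 3 mm.
A_we = 3 × 135 = 405 mm².
F_nw = 0.6 F_EXX = 372 MPa.
φR_n = 0.75 × 372 × 405 × 10⁻³ = 113 kN.

φR_n ≈ 113 kN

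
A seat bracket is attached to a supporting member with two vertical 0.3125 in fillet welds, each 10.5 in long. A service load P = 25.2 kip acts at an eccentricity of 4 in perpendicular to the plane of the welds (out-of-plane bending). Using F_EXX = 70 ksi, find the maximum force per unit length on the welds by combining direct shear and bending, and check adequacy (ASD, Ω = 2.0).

L_w = 2 × 10.5 = 21 in; section modulus (unit throat) S = 2 × L²/6 = 36.75 in².
Direct shear f_v = P/L_w = 25.2/21 = 1.2 kip/in.
Moment M = P × e = 25.2 × 4 = 100.8 kip·in; bending f_b = M/S = 2.743 kip/in.
f_max = √(f_v² + f_b²) = √(1.2² + 2.743²) = 2.994 kip/in.
r_n/Ω = (1/2.0) × 0.6 × 70 × (0.707 × 0.3125) = 4.64 kip/in → adequate.

f_max ≈ 2.99 kip/in; adequate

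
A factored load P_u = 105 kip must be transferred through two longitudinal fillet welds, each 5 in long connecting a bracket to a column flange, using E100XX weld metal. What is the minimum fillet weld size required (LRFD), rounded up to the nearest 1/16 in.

E100XX → F_EXX = 100 ksi.
Total weld length L = 10 in.
Required throat t_e = P_u / (φ × 0.6 F_EXX × L) = 105 / (0.75 × 0.6 × 100 × 10) = 0.2333 in.
Required leg w = t_e / 0.707 = 0.33 in → use 3/8 in.

w = 3/8 in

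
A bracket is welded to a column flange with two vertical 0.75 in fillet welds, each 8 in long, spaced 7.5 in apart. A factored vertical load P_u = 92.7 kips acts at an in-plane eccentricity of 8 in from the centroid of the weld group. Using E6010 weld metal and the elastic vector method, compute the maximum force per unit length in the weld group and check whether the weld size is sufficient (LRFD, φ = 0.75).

E60XX → F_EXX = 60 ksi.
Total weld length L_w = 16 in. Treat welds as unit-width lines.
Polar moment about centroid: J = 2[d³/12 + d(b/2)²] = 2[8³/12 + 8×3.75²] = 310.3 in³.
Direct shear f_v = P/L_w = 92.7 / 16 = 5.794 kip/in (vertical).
Torsion M = P·e = 92.7 × 8 = 741.6 kip·in.
Critical point at (x, y) = (3.75, 4) from centroid. f_tx = M·y/J = 9.559 kip/in; f_ty = M·x/J = 8.961 kip/in.
Resultant f_max = √[f_tx² + (f_v + f_ty)²] = √[9.559² + (5.794 + 8.961)²] = 17.58 kip/in.
Capacity per unit length: φr_n = 0.75 × 0.6 × 60 × (0.707 × 0.75) = 14.32 kip/in.
17.58 > 14.32 → NOT adequate.

f_max ≈ 17.6 kip/in; NOT adequate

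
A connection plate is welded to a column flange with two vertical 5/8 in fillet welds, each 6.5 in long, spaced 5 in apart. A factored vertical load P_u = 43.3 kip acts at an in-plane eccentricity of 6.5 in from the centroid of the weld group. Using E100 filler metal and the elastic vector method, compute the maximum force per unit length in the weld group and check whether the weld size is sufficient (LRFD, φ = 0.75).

E100XX → F_EXX = 100 ksi.
Total weld length L_w = 13 in. Treat welds as unit-width lines.
Polar moment about centroid: J = 2[d³/12 + d(b/2)²] = 2[6.5³/12 + 6.5×2.5²] = 127 in³.
Direct shear f_v = P/L_w = 43.3 / 13 = 3.331 kip/in (vertical).
Torsion M = P·e = 43.3 × 6.5 = 281.45 kip·in.
Critical point at (x, y) = (2.5, 3.25) from centroid. f_tx = M·y/J = 7.201 kip/in; f_ty = M·x/J = 5.539 kip/in.
Resultant f_max = √[f_tx² + (f_v + f_ty)²] = √[7.201² + (3.331 + 5.539)²] = 11.43 kip/in.
Capacity per unit length: φr_n = 0.75 × 0.6 × 100 × (0.707 × 0.625) = 19.88 kip/in.
11.43 ≤ 19.88 → adequate.

f_max ≈ 11.4 kip/in; adequate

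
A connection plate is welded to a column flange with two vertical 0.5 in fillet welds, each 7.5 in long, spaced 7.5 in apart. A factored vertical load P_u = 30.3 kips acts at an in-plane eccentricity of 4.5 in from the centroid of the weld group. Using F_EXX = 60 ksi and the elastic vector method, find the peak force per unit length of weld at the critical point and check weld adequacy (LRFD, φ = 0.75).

f_max ≈ 4.25 kip/in; adequate

Total weld length L_w = 15 in. Treat welds as unit-width lines.
Polar moment about centroid: J = 2[d³/12 + d(b/2)²] = 2[7.5³/12 + 7.5×3.75²] = 281.2 in³.
Direct shear f_v = P/L_w = 30.3 / 15 = 2.02 kip/in (vertical).
Torsion M = P·e = 30.3 × 4.5 = 136.35 kip·in.
Critical point at (x, y) = (3.75, 3.75) from centroid. f_tx = M·y/J = 1.818 kip/in; f_ty = M·x/J = 1.818 kip/in.
Resultant f_max = √[f_tx² + (f_v + f_ty)²] = √[1.818² + (2.02 + 1.818)²] = 4.247 kip/in.
Capacity per unit length: φr_n = 0.75 × 0.6 × 60 × (0.707 × 0.5) = 9.544 kip/in.
4.247 ≤ 9.544 → adequate.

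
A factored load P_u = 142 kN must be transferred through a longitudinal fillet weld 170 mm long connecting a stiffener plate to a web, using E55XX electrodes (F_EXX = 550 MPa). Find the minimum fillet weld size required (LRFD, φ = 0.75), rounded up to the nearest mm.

Total weld length L = 170 mm.
Required throat t_e = P_u / (φ × 0.6 F_EXX × L) = 142 / (0.75 × 0.6 × 550 × 170 × 10⁻³) = 3.375 mm.
Required leg w = t_e / 0.707 = 4.774 mm → use 5 mm.

w = 5 mm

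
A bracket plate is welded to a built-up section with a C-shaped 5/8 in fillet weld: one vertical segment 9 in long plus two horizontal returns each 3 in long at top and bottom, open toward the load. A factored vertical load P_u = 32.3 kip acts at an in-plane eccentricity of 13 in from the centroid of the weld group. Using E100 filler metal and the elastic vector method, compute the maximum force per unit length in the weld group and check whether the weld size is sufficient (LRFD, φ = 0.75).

E100XX → F_EXX = 100 ksi.
Total weld length L_w = 15 in. Treat welds as unit-width lines.
Centroid: x̄ = 2×3×1.5 / 15 = 0.6 in from the vertical weld.
Polar moment about centroid: J = I_x + I_y = [9³/12 + 2×3×4.5²] + [9×0.6² + 2(3³/12 + 3×0.9²)] = 194.8 in³.
Direct shear f_v = P/L_w = 32.3 / 15 = 2.153 kip/in (vertical).
Torsion M = P·e = 32.3 × 13 = 419.9 kip·in.
Critical point at (x, y) = (2.4, 4.5) from centroid. f_tx = M·y/J = 9.697 kip/in; f_ty = M·x/J = 5.172 kip/in.
Resultant f_max = √[f_tx² + (f_v + f_ty)²] = √[9.697² + (2.153 + 5.172)²] = 12.15 kip/in.
Capacity per unit length: φr_n = 0.75 × 0.6 × 100 × (0.707 × 0.625) = 19.88 kip/in.
12.15 ≤ 19.88 → adequate.

f_max ≈ 12.2 kip/in; adequate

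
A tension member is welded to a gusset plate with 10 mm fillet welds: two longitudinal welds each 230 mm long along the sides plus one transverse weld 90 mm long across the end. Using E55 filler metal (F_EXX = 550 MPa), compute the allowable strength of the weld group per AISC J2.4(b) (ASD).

t_e = 0.707 × 10 = 7.07 mm.
R_nwl = 0.6 × 550 × 7.07 × 460 × 10⁻³ = 1073 kN (longitudinal, 2 welds).
R_nwt = 0.6 × 550 × 7.07 × 90 × 10⁻³ = 210 kN (transverse, base value).
(i) R_nwl + R_nwt = 1283 kN; (ii) 0.85 R_nwl + 1.5 R_nwt = 1227 kN.
R_n = max = 1283 kN [governs: (i)]; R_n/Ω = 641.6 kN.

R_n/Ω ≈ 642 kN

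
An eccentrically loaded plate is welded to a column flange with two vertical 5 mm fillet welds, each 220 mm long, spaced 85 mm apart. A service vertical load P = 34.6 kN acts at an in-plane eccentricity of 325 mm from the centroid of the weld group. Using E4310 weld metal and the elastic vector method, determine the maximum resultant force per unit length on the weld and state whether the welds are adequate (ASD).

f_max ≈ 549 N/mm; NOT adequate

E43XX → F_EXX = 430 MPa.
Total weld length L_w = 440 mm. Treat welds as unit-width lines.
Polar moment about centroid: J = 2[d³/12 + d(b/2)²] = 2[220³/12 + 220×42.5²] = 2569000 mm³.
Direct shear f_v = P/L_w = 34.6×10³ / 440 = 78.64 N/mm (vertical).
Torsion M = P·e = 34.6×10³ × 325 = 11245000 N·mm.
Critical point at (x, y) = (42.5, 110) from centroid. f_tx = M·y/J = 481.4 N/mm; f_ty = M·x/J = 186 N/mm.
Resultant f_max = √[f_tx² + (f_v + f_ty)²] = √[481.4² + (78.64 + 186)²] = 549.4 N/mm.
Capacity per unit length: r_n/Ω = (1/2.0) × 0.6 × 430 × (0.707 × 5) = 456 N/mm.
549.4 > 456 → NOT adequate.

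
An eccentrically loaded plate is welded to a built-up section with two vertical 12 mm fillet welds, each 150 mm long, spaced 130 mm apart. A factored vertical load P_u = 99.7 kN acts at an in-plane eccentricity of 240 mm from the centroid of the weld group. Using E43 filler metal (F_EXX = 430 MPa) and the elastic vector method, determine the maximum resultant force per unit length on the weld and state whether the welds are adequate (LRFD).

f_max ≈ 1540 N/mm; adequate

Total weld length L_w = 300 mm. Treat welds as unit-width lines.
Polar moment about centroid: J = 2[d³/12 + d(b/2)²] = 2[150³/12 + 150×65²] = 1830000 mm³.
Direct shear f_v = P/L_w = 99.7×10³ / 300 = 332.3 N/mm (vertical).
Torsion M = P·e = 99.7×10³ × 240 = 23928000 N·mm.
Critical point at (x, y) = (65, 75) from centroid. f_tx = M·y/J = 980.7 N/mm; f_ty = M·x/J = 849.9 N/mm.
Resultant f_max = √[f_tx² + (f_v + f_ty)²] = √[980.7² + (332.3 + 849.9)²] = 1536 N/mm.
Capacity per unit length: φr_n = 0.75 × 0.6 × 430 × (0.707 × 12) = 1642 N/mm.
1536 ≤ 1642 → adequate.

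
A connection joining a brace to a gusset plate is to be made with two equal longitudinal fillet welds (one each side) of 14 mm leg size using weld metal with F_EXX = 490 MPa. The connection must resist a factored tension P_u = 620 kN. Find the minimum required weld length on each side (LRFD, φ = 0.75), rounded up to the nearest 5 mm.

Throat t_e = 0.707 × 14 = 9.898 mm.
φr_n = 0.75 × 0.6 × 490 × 9.898 × 10⁻³ = 2.183 kN/mm.
L_req = P_u / φr_n = 620 / 2.183 = 284.1 mm total.
Per side: 284.1 / 2 = 142 mm.
Round up → use L = 145 mm on each side.

L = 145 mm on each side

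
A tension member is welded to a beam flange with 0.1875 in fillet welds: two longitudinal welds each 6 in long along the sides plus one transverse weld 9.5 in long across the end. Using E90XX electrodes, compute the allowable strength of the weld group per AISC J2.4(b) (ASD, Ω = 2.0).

R_n/Ω ≈ 87.5 kips

E90XX → F_EXX = 90 ksi.
t_e = 0.707 × 0.1875 = 0.1326 in.
R_nwl = 0.6 × 90 × 0.1326 × 12 = 85.9 kips (longitudinal, 2 welds).
R_nwt = 0.6 × 90 × 0.1326 × 9.5 = 68 kips (transverse, base value).
(i) R_nwl + R_nwt = 153.9 kips; (ii) 0.85 R_nwl + 1.5 R_nwt = 175 kips.
R_n = max = 175 kips [governs: (ii)]; R_n/Ω = 87.51 kips.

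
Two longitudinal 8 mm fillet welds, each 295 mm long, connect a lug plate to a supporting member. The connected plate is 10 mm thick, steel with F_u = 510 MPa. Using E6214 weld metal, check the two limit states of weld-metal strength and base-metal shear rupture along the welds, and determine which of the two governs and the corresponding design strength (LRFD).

φR_n ≈ 931 kN (weld metal governs)

E62XX → F_EXX = 620 MPa.
t_e = 0.707 × 8 = 5.656 mm; L = 590 mm.
Weld metal: φR_n = 0.75 × 0.6 × 620 × 5.656 × 590 × 10⁻³ = 931 kN.
Base metal (shear rupture): φR_n = 0.75 × 0.6 × 510 × 10 × 590 × 10⁻³ = 1354 kN.
Governing: weld metal.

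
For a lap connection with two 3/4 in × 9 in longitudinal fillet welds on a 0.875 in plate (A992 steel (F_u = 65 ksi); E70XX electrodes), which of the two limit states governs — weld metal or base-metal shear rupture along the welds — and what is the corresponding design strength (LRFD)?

E70XX → F_EXX = 70 ksi.
t_e = 0.707 × 0.75 = 0.5302 in; L = 18 in.
Weld metal: φR_n = 0.75 × 0.6 × 70 × 0.5302 × 18 = 300.7 kips.
Base metal (shear rupture): φR_n = 0.75 × 0.6 × 65 × 0.875 × 18 = 460.7 kips.
Governing: weld metal.

φR_n ≈ 301 kips (weld metal governs)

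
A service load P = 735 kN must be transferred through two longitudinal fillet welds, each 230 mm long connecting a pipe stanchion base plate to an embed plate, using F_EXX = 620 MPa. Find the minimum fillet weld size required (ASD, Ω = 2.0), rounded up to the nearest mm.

Total weld length L = 460 mm.
Required throat t_e = P × Ω / (0.6 F_EXX × L) = 735 × 2.0 / (0.6 × 620 × 460 × 10⁻³) = 8.59 mm.
Required leg w = t_e / 0.707 = 12.15 mm → use 13 mm.

w = 13 mm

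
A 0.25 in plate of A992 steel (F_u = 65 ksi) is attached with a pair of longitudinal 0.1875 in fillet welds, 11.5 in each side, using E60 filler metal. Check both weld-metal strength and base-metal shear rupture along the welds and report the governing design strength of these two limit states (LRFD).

E60XX → F_EXX = 60 ksi.
t_e = 0.707 × 0.1875 = 0.1326 in; L = 23 in.
Weld metal: φR_n = 0.75 × 0.6 × 60 × 0.1326 × 23 = 82.32 kips.
Base metal (shear rupture): φR_n = 0.75 × 0.6 × 65 × 0.25 × 23 = 168.2 kips.
Governing: weld metal.

φR_n ≈ 82.3 kips (weld metal governs)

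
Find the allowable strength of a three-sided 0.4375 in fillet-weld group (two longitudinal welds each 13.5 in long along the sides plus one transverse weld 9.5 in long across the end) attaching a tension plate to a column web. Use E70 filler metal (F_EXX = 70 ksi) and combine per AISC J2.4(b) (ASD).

R_n/Ω ≈ 242 kip

t_e = 0.707 × 0.4375 = 0.3093 in.
R_nwl = 0.6 × 70 × 0.3093 × 27 = 350.8 kip (longitudinal, 2 welds).
R_nwt = 0.6 × 70 × 0.3093 × 9.5 = 123.4 kip (transverse, base value).
(i) R_nwl + R_nwt = 474.2 kip; (ii) 0.85 R_nwl + 1.5 R_nwt = 483.3 kip.
R_n = max = 483.3 kip [governs: (ii)]; R_n/Ω = 241.6 kip.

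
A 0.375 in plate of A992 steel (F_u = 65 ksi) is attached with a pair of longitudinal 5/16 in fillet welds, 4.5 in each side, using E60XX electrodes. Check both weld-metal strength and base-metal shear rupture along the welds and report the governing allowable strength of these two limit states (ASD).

R_n/Ω ≈ 35.8 kips (weld metal governs)

E60XX → F_EXX = 60 ksi.
t_e = 0.707 × 0.3125 = 0.2209 in; L = 9 in.
Weld metal: R_n/Ω = (1/2.0) × 0.6 × 60 × 0.2209 × 9 = 35.79 kips.
Base metal (shear rupture): R_n/Ω = (1/2.0) × 0.6 × 65 × 0.375 × 9 = 65.81 kips.
Governing: weld metal.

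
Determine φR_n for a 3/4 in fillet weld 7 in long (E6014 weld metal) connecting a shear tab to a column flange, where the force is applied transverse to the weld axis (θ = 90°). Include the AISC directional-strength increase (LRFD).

E60XX → F_EXX = 60 ksi.
t_e = 0.707 × 0.75 = 0.5302 in; A_we = 0.5302 × 7 = 3.712 in².
Directional factor: 1.0 + 0.5 sin^1.5(90°) = 1.5.
F_nw = 0.6 × 60 × 1.5 = 54 ksi.
φR_n = 0.75 × 54 × 3.712 = 150.3 kips.

φR_n ≈ 150 kips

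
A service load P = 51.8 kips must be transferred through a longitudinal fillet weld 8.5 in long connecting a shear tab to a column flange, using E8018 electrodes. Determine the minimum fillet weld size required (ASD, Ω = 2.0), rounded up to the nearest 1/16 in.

w = 3/8 in

E80XX → F_EXX = 80 ksi.
Total weld length L = 8.5 in.
Required throat t_e = P × Ω / (0.6 F_EXX × L) = 51.8 × 2.0 / (0.6 × 80 × 8.5) = 0.2539 in.
Required leg w = t_e / 0.707 = 0.3592 in → use 3/8 in.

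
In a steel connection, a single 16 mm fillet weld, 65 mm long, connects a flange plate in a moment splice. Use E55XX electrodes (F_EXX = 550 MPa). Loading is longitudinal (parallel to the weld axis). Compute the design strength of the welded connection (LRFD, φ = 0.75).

Effective throat t_e = 0.707 × 16 = 11.31 mm.
Total length L = 65 mm; A_we = 11.31 × 65 = 735.3 mm².
F_nw = 0.6 F_EXX = 0.6 × 550 = 330 MPa.
φR_n = 0.75 × 330 × 735.3 × 10⁻³ = 182 kN.

φR_n ≈ 182 kN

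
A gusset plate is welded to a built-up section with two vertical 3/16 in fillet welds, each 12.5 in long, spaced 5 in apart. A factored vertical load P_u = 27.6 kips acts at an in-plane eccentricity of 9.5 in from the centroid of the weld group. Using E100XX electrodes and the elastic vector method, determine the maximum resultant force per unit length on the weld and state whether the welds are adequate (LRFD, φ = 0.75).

E100XX → F_EXX = 100 ksi.
Total weld length L_w = 25 in. Treat welds as unit-width lines.
Polar moment about centroid: J = 2[d³/12 + d(b/2)²] = 2[12.5³/12 + 12.5×2.5²] = 481.8 in³.
Direct shear f_v = P/L_w = 27.6 / 25 = 1.104 kip/in (vertical).
Torsion M = P·e = 27.6 × 9.5 = 262.2 kip·in.
Critical point at (x, y) = (2.5, 6.25) from centroid. f_tx = M·y/J = 3.402 kip/in; f_ty = M·x/J = 1.361 kip/in.
Resultant f_max = √[f_tx² + (f_v + f_ty)²] = √[3.402² + (1.104 + 1.361)²] = 4.201 kip/in.
Capacity per unit length: φr_n = 0.75 × 0.6 × 100 × (0.707 × 0.1875) = 5.965 kip/in.
4.201 ≤ 5.965 → adequate.

f_max ≈ 4.2 kip/in; adequate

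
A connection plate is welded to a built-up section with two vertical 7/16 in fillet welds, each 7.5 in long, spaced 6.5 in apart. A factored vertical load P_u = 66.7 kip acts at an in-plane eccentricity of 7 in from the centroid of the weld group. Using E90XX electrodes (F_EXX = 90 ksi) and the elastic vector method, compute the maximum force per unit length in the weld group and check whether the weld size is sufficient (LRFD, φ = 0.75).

f_max ≈ 13.5 kip/in; NOT adequate

Total weld length L_w = 15 in. Treat welds as unit-width lines.
Polar moment about centroid: J = 2[d³/12 + d(b/2)²] = 2[7.5³/12 + 7.5×3.25²] = 228.8 in³.
Direct shear f_v = P/L_w = 66.7 / 15 = 4.447 kip/in (vertical).
Torsion M = P·e = 66.7 × 7 = 466.9 kip·in.
Critical point at (x, y) = (3.25, 3.75) from centroid. f_tx = M·y/J = 7.654 kip/in; f_ty = M·x/J = 6.634 kip/in.
Resultant f_max = √[f_tx² + (f_v + f_ty)²] = √[7.654² + (4.447 + 6.634)²] = 13.47 kip/in.
Capacity per unit length: φr_n = 0.75 × 0.6 × 90 × (0.707 × 0.4375) = 12.53 kip/in.
13.47 > 12.53 → NOT adequate.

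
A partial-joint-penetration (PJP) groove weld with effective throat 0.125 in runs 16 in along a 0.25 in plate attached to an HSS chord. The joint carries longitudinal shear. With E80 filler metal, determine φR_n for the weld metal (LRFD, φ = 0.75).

E80XX → F_EXX = 80 ksi.
Effective throat (given) t_e = 0.125 in.
A_we = 0.125 × 16 = 2 in².
F_nw = 0.6 F_EXX = 48 ksi.
φR_n = 0.75 × 48 × 2 = 72 kips.

φR_n ≈ 72 kips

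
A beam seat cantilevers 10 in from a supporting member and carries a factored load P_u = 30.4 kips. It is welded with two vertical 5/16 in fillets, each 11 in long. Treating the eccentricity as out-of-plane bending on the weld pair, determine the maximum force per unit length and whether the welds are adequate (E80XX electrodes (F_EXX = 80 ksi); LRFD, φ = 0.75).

f_max ≈ 7.66 kip/in; adequate

L_w = 2 × 11 = 22 in; section modulus (unit throat) S = 2 × L²/6 = 40.33 in².
Direct shear f_v = P/L_w = 30.4/22 = 1.382 kip/in.
Moment M = P × e = 30.4 × 10 = 304 kip·in; bending f_b = M/S = 7.537 kip/in.
f_max = √(f_v² + f_b²) = √(1.382² + 7.537²) = 7.663 kip/in.
φr_n = 0.75 × 0.6 × 80 × (0.707 × 0.3125) = 7.954 kip/in → adequate.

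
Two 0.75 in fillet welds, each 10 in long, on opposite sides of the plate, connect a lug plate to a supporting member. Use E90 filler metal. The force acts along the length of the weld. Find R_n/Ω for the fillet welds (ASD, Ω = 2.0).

R_n/Ω ≈ 286 kip

E90XX → F_EXX = 90 ksi.
Effective throat t_e = 0.707 × 0.75 = 0.5302 in.
Total length L = 20 in; A_we = 0.5302 × 20 = 10.61 in².
F_nw = 0.6 F_EXX = 0.6 × 90 = 54 ksi.
R_n = 54 × 10.61 = 572.7 kip; R_n/Ω = 572.7/2.0 = 286.3 kip.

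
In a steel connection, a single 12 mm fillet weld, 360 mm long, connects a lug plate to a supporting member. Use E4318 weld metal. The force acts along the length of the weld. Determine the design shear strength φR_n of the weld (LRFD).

φR_n ≈ 591 kN

E43XX → F_EXX = 430 MPa.
Effective throat t_e = 0.707 × 12 = 8.484 mm.
Total length L = 360 mm; A_we = 8.484 × 360 = 3054 mm².
F_nw = 0.6 F_EXX = 0.6 × 430 = 258 MPa.
φR_n = 0.75 × 258 × 3054 × 10⁻³ = 591 kN.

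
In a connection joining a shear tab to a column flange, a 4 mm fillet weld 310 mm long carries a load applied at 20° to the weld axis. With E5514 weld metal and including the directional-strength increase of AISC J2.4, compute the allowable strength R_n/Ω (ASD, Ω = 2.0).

E55XX → F_EXX = 550 MPa.
t_e = 0.707 × 4 = 2.828 mm; A_we = 2.828 × 310 = 876.7 mm².
Directional factor: 1.0 + 0.5 sin^1.5(20°) = 1.1.
F_nw = 0.6 × 550 × 1.1 = 363 MPa.
R_n/Ω = (363 × 876.7) / 2.0 × 10⁻³ = 159.1 kN.

R_n/Ω ≈ 159 kN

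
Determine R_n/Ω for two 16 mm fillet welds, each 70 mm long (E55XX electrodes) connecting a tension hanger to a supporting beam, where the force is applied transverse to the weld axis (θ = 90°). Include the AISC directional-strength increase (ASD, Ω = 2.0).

E55XX → F_EXX = 550 MPa.
t_e = 0.707 × 16 = 11.31 mm; A_we = 11.31 × 140 = 1584 mm².
Directional factor: 1.0 + 0.5 sin^1.5(90°) = 1.5.
F_nw = 0.6 × 550 × 1.5 = 495 MPa.
R_n/Ω = (495 × 1584) / 2.0 × 10⁻³ = 392 kN.

R_n/Ω ≈ 392 kN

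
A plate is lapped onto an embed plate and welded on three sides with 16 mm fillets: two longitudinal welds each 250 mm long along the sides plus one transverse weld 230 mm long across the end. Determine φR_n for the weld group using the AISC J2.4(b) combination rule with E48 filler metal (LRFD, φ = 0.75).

φR_n ≈ 1880 kN

E48XX → F_EXX = 480 MPa.
t_e = 0.707 × 16 = 11.31 mm.
R_nwl = 0.6 × 480 × 11.31 × 500 × 10⁻³ = 1629 kN (longitudinal, 2 welds).
R_nwt = 0.6 × 480 × 11.31 × 230 × 10⁻³ = 749.3 kN (transverse, base value).
(i) R_nwl + R_nwt = 2378 kN; (ii) 0.85 R_nwl + 1.5 R_nwt = 2509 kN.
R_n = max = 2509 kN [governs: (ii)]; φR_n = 1881 kN.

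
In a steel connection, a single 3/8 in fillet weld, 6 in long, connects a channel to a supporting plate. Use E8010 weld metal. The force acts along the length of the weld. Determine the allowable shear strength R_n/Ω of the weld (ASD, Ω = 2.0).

E80XX → F_EXX = 80 ksi.
Effective throat t_e = 0.707 × 0.375 = 0.2651 in.
Total length L = 6 in; A_we = 0.2651 × 6 = 1.591 in².
F_nw = 0.6 F_EXX = 0.6 × 80 = 48 ksi.
R_n = 48 × 1.591 = 76.36 kips; R_n/Ω = 76.36/2.0 = 38.18 kips.

R_n/Ω ≈ 38.2 kips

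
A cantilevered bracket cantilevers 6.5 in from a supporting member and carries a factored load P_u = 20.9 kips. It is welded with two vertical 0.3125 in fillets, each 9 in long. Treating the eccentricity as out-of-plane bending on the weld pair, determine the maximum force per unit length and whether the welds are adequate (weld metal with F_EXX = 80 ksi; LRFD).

L_w = 2 × 9 = 18 in; section modulus (unit throat) S = 2 × L²/6 = 27 in².
Direct shear f_v = P/L_w = 20.9/18 = 1.161 kip/in.
Moment M = P × e = 20.9 × 6.5 = 135.85 kip·in; bending f_b = M/S = 5.031 kip/in.
f_max = √(f_v² + f_b²) = √(1.161² + 5.031²) = 5.164 kip/in.
φr_n = 0.75 × 0.6 × 80 × (0.707 × 0.3125) = 7.954 kip/in → adequate.

f_max ≈ 5.16 kip/in; adequate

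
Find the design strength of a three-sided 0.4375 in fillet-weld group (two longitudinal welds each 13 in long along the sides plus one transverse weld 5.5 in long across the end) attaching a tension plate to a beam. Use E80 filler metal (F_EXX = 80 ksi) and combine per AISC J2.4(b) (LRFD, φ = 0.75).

t_e = 0.707 × 0.4375 = 0.3093 in.
R_nwl = 0.6 × 80 × 0.3093 × 26 = 386 kip (longitudinal, 2 welds).
R_nwt = 0.6 × 80 × 0.3093 × 5.5 = 81.66 kip (transverse, base value).
(i) R_nwl + R_nwt = 467.7 kip; (ii) 0.85 R_nwl + 1.5 R_nwt = 450.6 kip.
R_n = max = 467.7 kip [governs: (i)]; φR_n = 350.8 kip.

φR_n ≈ 351 kip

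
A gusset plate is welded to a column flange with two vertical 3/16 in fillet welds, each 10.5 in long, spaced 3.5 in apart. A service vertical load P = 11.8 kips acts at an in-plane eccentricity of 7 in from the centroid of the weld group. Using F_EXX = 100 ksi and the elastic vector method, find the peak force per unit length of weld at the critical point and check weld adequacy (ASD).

f_max ≈ 2.03 kip/in; adequate

Total weld length L_w = 21 in. Treat welds as unit-width lines.
Polar moment about centroid: J = 2[d³/12 + d(b/2)²] = 2[10.5³/12 + 10.5×1.75²] = 257.2 in³.
Direct shear f_v = P/L_w = 11.8 / 21 = 0.5619 kip/in (vertical).
Torsion M = P·e = 11.8 × 7 = 82.6 kip·in.
Critical point at (x, y) = (1.75, 5.25) from centroid. f_tx = M·y/J = 1.686 kip/in; f_ty = M·x/J = 0.5619 kip/in.
Resultant f_max = √[f_tx² + (f_v + f_ty)²] = √[1.686² + (0.5619 + 0.5619)²] = 2.026 kip/in.
Capacity per unit length: r_n/Ω = (1/2.0) × 0.6 × 100 × (0.707 × 0.1875) = 3.977 kip/in.
2.026 ≤ 3.977 → adequate.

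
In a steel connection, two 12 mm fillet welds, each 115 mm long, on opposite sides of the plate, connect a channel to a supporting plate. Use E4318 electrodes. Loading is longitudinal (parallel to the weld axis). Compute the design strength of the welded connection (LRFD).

E43XX → F_EXX = 430 MPa.
Effective throat t_e = 0.707 × 12 = 8.484 mm.
Total length L = 230 mm; A_we = 8.484 × 230 = 1951 mm².
F_nw = 0.6 F_EXX = 0.6 × 430 = 258 MPa.
φR_n = 0.75 × 258 × 1951 × 10⁻³ = 377.6 kN.

φR_n ≈ 378 kN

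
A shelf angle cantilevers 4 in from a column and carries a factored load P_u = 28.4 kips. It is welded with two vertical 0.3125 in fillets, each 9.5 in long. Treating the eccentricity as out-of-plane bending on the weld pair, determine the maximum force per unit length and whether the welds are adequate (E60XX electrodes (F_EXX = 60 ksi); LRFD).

L_w = 2 × 9.5 = 19 in; section modulus (unit throat) S = 2 × L²/6 = 30.08 in².
Direct shear f_v = P/L_w = 28.4/19 = 1.495 kip/in.
Moment M = P × e = 28.4 × 4 = 113.6 kip·in; bending f_b = M/S = 3.776 kip/in.
f_max = √(f_v² + f_b²) = √(1.495² + 3.776²) = 4.061 kip/in.
φr_n = 0.75 × 0.6 × 60 × (0.707 × 0.3125) = 5.965 kip/in → adequate.

f_max ≈ 4.06 kip/in; adequate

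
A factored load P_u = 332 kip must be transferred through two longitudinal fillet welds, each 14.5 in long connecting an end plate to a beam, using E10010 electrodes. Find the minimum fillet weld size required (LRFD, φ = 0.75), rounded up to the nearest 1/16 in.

E100XX → F_EXX = 100 ksi.
Total weld length L = 29 in.
Required throat t_e = P_u / (φ × 0.6 F_EXX × L) = 332 / (0.75 × 0.6 × 100 × 29) = 0.2544 in.
Required leg w = t_e / 0.707 = 0.3598 in → use 3/8 in.

w = 3/8 in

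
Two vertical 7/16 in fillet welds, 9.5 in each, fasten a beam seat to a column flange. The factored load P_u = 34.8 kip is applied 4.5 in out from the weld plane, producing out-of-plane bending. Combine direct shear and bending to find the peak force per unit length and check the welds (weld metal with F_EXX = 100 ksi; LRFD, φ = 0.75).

L_w = 2 × 9.5 = 19 in; section modulus (unit throat) S = 2 × L²/6 = 30.08 in².
Direct shear f_v = P/L_w = 34.8/19 = 1.832 kip/in.
Moment M = P × e = 34.8 × 4.5 = 156.6 kip·in; bending f_b = M/S = 5.206 kip/in.
f_max = √(f_v² + f_b²) = √(1.832² + 5.206²) = 5.518 kip/in.
φr_n = 0.75 × 0.6 × 100 × (0.707 × 0.4375) = 13.92 kip/in → adequate.

f_max ≈ 5.52 kip/in; adequate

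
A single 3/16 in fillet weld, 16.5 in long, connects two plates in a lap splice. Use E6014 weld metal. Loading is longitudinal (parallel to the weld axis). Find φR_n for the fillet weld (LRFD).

E60XX → F_EXX = 60 ksi.
Effective throat t_e = 0.707 × 0.1875 = 0.1326 in.
Total length L = 16.5 in; A_we = 0.1326 × 16.5 = 2.187 in².
F_nw = 0.6 F_EXX = 0.6 × 60 = 36 ksi.
φR_n = 0.75 × 36 × 2.187 = 59.06 kip.

φR_n ≈ 59.1 kip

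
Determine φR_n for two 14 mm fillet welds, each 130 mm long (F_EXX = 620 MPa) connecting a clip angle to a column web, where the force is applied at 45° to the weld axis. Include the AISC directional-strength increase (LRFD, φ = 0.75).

t_e = 0.707 × 14 = 9.898 mm; A_we = 9.898 × 260 = 2573 mm².
Directional factor: 1.0 + 0.5 sin^1.5(45°) = 1.297.
F_nw = 0.6 × 620 × 1.297 = 482.6 MPa.
φR_n = 0.75 × 482.6 × 2573 × 10⁻³ = 931.5 kN.

φR_n ≈ 931 kN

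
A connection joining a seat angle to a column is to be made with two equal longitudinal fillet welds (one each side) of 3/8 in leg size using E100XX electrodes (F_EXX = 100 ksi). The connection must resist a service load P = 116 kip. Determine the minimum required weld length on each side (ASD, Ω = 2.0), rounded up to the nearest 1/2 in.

L = 7.5 in on each side

Throat t_e = 0.707 × 0.375 = 0.2651 in.
r_n/Ω = (0.6 × 100 × 0.2651) / 2.0 = 7.954 kip/in.
L_req = P / (r_n/Ω) = 116 / 7.954 = 14.58 in total.
Per side: 14.58 / 2 = 7.292 in.
Round up → use L = 7.5 in on each side.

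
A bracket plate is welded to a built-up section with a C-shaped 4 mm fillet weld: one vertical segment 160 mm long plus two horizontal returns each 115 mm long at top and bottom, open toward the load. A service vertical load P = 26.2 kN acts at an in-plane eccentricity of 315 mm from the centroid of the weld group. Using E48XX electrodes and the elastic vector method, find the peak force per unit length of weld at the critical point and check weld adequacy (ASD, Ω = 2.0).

E48XX → F_EXX = 480 MPa.
Total weld length L_w = 390 mm. Treat welds as unit-width lines.
Centroid: x̄ = 2×115×57.5 / 390 = 33.91 mm from the vertical weld.
Polar moment about centroid: J = I_x + I_y = [160³/12 + 2×115×80²] + [160×33.91² + 2(115³/12 + 115×23.59²)] = 2379000 mm³.
Direct shear f_v = P/L_w = 26.2×10³ / 390 = 67.18 N/mm (vertical).
Torsion M = P·e = 26.2×10³ × 315 = 8253000 N·mm.
Critical point at (x, y) = (81.09, 80) from centroid. f_tx = M·y/J = 277.6 N/mm; f_ty = M·x/J = 281.3 N/mm.
Resultant f_max = √[f_tx² + (f_v + f_ty)²] = √[277.6² + (67.18 + 281.3)²] = 445.5 N/mm.
Capacity per unit length: r_n/Ω = (1/2.0) × 0.6 × 480 × (0.707 × 4) = 407.2 N/mm.
445.5 > 407.2 → NOT adequate.

f_max ≈ 446 N/mm; NOT adequate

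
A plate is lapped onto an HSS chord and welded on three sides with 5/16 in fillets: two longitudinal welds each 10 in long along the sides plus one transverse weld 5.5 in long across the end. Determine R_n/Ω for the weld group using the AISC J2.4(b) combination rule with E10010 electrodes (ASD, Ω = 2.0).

E100XX → F_EXX = 100 ksi.
t_e = 0.707 × 0.3125 = 0.2209 in.
R_nwl = 0.6 × 100 × 0.2209 × 20 = 265.1 kip (longitudinal, 2 welds).
R_nwt = 0.6 × 100 × 0.2209 × 5.5 = 72.91 kip (transverse, base value).
(i) R_nwl + R_nwt = 338 kip; (ii) 0.85 R_nwl + 1.5 R_nwt = 334.7 kip.
R_n = max = 338 kip [governs: (i)]; R_n/Ω = 169 kip.

R_n/Ω ≈ 169 kip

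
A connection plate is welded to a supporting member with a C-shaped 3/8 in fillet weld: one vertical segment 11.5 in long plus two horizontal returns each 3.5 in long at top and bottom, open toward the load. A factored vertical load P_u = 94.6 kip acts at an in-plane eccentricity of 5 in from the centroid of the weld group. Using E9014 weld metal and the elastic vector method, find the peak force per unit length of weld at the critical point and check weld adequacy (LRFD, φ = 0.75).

E90XX → F_EXX = 90 ksi.
Total weld length L_w = 18.5 in. Treat welds as unit-width lines.
Centroid: x̄ = 2×3.5×1.75 / 18.5 = 0.6622 in from the vertical weld.
Polar moment about centroid: J = I_x + I_y = [11.5³/12 + 2×3.5×5.75²] + [11.5×0.6622² + 2(3.5³/12 + 3.5×1.088²)] = 378.6 in³.
Direct shear f_v = P/L_w = 94.6 / 18.5 = 5.114 kip/in (vertical).
Torsion M = P·e = 94.6 × 5 = 473 kip·in.
Critical point at (x, y) = (2.838, 5.75) from centroid. f_tx = M·y/J = 7.183 kip/in; f_ty = M·x/J = 3.545 kip/in.
Resultant f_max = √[f_tx² + (f_v + f_ty)²] = √[7.183² + (5.114 + 3.545)²] = 11.25 kip/in.
Capacity per unit length: φr_n = 0.75 × 0.6 × 90 × (0.707 × 0.375) = 10.74 kip/in.
11.25 > 10.74 → NOT adequate.

f_max ≈ 11.2 kip/in; NOT adequate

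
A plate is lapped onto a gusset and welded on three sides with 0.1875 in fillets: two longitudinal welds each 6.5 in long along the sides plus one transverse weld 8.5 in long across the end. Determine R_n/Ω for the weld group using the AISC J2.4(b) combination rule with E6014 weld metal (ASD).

E60XX → F_EXX = 60 ksi.
t_e = 0.707 × 0.1875 = 0.1326 in.
R_nwl = 0.6 × 60 × 0.1326 × 13 = 62.04 kip (longitudinal, 2 welds).
R_nwt = 0.6 × 60 × 0.1326 × 8.5 = 40.56 kip (transverse, base value).
(i) R_nwl + R_nwt = 102.6 kip; (ii) 0.85 R_nwl + 1.5 R_nwt = 113.6 kip.
R_n = max = 113.6 kip [governs: (ii)]; R_n/Ω = 56.79 kip.

R_n/Ω ≈ 56.8 kip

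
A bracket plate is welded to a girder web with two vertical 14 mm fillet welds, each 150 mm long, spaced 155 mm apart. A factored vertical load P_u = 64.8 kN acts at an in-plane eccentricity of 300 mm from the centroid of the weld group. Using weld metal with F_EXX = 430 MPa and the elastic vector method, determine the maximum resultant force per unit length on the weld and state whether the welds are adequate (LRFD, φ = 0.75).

f_max ≈ 1050 N/mm; adequate

Total weld length L_w = 300 mm. Treat welds as unit-width lines.
Polar moment about centroid: J = 2[d³/12 + d(b/2)²] = 2[150³/12 + 150×77.5²] = 2364000 mm³.
Direct shear f_v = P/L_w = 64.8×10³ / 300 = 216 N/mm (vertical).
Torsion M = P·e = 64.8×10³ × 300 = 19440000 N·mm.
Critical point at (x, y) = (77.5, 75) from centroid. f_tx = M·y/J = 616.7 N/mm; f_ty = M·x/J = 637.2 N/mm.
Resultant f_max = √[f_tx² + (f_v + f_ty)²] = √[616.7² + (216 + 637.2)²] = 1053 N/mm.
Capacity per unit length: φr_n = 0.75 × 0.6 × 430 × (0.707 × 14) = 1915 N/mm.
1053 ≤ 1915 → adequate.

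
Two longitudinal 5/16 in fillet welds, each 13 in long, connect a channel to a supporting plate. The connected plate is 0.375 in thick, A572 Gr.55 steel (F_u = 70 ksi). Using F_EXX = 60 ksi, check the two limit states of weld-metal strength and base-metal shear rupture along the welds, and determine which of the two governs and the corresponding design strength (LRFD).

φR_n ≈ 155 kips (weld metal governs)

t_e = 0.707 × 0.3125 = 0.2209 in; L = 26 in.
Weld metal: φR_n = 0.75 × 0.6 × 60 × 0.2209 × 26 = 155.1 kips.
Base metal (shear rupture): φR_n = 0.75 × 0.6 × 70 × 0.375 × 26 = 307.1 kips.
Governing: weld metal.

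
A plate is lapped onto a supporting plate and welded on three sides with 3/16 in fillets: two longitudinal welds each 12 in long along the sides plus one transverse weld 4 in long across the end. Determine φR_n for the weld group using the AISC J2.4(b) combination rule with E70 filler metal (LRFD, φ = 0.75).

φR_n ≈ 117 kips

E70XX → F_EXX = 70 ksi.
t_e = 0.707 × 0.1875 = 0.1326 in.
R_nwl = 0.6 × 70 × 0.1326 × 24 = 133.6 kips (longitudinal, 2 welds).
R_nwt = 0.6 × 70 × 0.1326 × 4 = 22.27 kips (transverse, base value).
(i) R_nwl + R_nwt = 155.9 kips; (ii) 0.85 R_nwl + 1.5 R_nwt = 147 kips.
R_n = max = 155.9 kips [governs: (i)]; φR_n = 116.9 kips.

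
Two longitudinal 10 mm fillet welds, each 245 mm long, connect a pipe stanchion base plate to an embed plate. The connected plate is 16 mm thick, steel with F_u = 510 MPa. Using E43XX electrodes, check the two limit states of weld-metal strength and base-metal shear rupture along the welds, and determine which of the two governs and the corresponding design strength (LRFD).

E43XX → F_EXX = 430 MPa.
t_e = 0.707 × 10 = 7.07 mm; L = 490 mm.
Weld metal: φR_n = 0.75 × 0.6 × 430 × 7.07 × 490 × 10⁻³ = 670.3 kN.
Base metal (shear rupture): φR_n = 0.75 × 0.6 × 510 × 16 × 490 × 10⁻³ = 1799 kN.
Governing: weld metal.

φR_n ≈ 670 kN (weld metal governs)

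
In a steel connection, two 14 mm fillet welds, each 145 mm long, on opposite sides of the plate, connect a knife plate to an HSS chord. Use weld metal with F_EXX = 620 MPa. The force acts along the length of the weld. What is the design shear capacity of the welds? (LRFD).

Effective throat t_e = 0.707 × 14 = 9.898 mm.
Total length L = 290 mm; A_we = 9.898 × 290 = 2870 mm².
F_nw = 0.6 F_EXX = 0.6 × 620 = 372 MPa.
φR_n = 0.75 × 372 × 2870 × 10⁻³ = 800.8 kN.

φR_n ≈ 801 kN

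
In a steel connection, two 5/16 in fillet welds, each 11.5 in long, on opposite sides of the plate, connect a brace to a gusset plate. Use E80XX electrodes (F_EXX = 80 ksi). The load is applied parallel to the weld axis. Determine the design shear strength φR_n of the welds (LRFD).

φR_n ≈ 183 kips

Effective throat t_e = 0.707 × 0.3125 = 0.2209 in.
Total length L = 23 in; A_we = 0.2209 × 23 = 5.082 in².
F_nw = 0.6 F_EXX = 0.6 × 80 = 48 ksi.
φR_n = 0.75 × 48 × 5.082 = 182.9 kips.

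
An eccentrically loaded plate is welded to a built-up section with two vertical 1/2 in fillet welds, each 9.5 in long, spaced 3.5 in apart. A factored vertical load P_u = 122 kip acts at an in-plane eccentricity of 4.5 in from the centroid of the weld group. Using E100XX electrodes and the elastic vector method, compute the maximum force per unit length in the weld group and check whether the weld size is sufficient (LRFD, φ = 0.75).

E100XX → F_EXX = 100 ksi.
Total weld length L_w = 19 in. Treat welds as unit-width lines.
Polar moment about centroid: J = 2[d³/12 + d(b/2)²] = 2[9.5³/12 + 9.5×1.75²] = 201.1 in³.
Direct shear f_v = P/L_w = 122 / 19 = 6.421 kip/in (vertical).
Torsion M = P·e = 122 × 4.5 = 549 kip·in.
Critical point at (x, y) = (1.75, 4.75) from centroid. f_tx = M·y/J = 12.97 kip/in; f_ty = M·x/J = 4.778 kip/in.
Resultant f_max = √[f_tx² + (f_v + f_ty)²] = √[12.97² + (6.421 + 4.778)²] = 17.13 kip/in.
Capacity per unit length: φr_n = 0.75 × 0.6 × 100 × (0.707 × 0.5) = 15.91 kip/in.
17.13 > 15.91 → NOT adequate.

f_max ≈ 17.1 kip/in; NOT adequate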